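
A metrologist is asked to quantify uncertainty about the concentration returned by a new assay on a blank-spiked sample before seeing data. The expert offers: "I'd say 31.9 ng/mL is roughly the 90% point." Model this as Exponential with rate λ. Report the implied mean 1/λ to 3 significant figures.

P(T < 31.9) = 1 − e^(−λ·31.9) = 0.9, so λ = −ln(1−0.9)/31.9 = −ln(0.1)/31.9 = 0.0722.
Mean = 1/λ = 13.9 ng/mL.

mean ≈ 13.9 ng/mL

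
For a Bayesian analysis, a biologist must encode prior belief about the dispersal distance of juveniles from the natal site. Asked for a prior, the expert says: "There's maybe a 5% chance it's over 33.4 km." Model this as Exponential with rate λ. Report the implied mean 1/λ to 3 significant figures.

mean ≈ 11.1 km

P(T > 33.4) = e^(−λ·33.4) = 0.05, so λ = −ln(0.05)/33.4 = 0.0897.
Mean = 1/λ = 11.1 km.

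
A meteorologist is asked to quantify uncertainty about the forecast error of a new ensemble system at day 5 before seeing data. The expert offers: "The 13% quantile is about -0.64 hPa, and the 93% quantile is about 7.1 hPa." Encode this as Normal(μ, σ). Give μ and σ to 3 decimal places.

The p-quantile of Normal(μ,σ) is μ + z_p·σ, with z_{0.13} = -1.126 and z_{0.93} = 1.476.
Eliminate σ: μ = (z₂·x₁ − z₁·x₂)/(z₂ − z₁) = (1.476·-0.64 − (-1.126)·7.1)/2.602 = 2.710.
Then σ = (x₂ − x₁)/(z₂ − z₁) = (7.1 − -0.64)/2.602 = 2.974.

μ = 2.710, σ = 2.974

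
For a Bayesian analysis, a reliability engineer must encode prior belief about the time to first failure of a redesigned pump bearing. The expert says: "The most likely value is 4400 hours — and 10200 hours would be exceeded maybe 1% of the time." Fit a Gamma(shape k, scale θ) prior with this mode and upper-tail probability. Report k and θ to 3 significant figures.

Gamma(k,θ) with k>1 has mode (k−1)θ, so θ = 4400/(k−1).
Need P(X < 10200) = 0.99 with θ tied to k this way. Start at k = 2, θ = 4400: P(X<10200) ≈ 0.673.
Too low — raise k to concentrate. Iterating converges to k ≈ 7.75.
Then θ = 4400/(7.75−1) ≈ 652.

k ≈ 7.75, θ ≈ 652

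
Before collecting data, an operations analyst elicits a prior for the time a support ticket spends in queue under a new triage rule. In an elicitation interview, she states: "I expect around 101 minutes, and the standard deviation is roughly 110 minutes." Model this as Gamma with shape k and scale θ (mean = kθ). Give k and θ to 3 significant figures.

k ≈ 0.843, θ ≈ 120

For Gamma(k, scale θ): mean = kθ, variance = kθ², so CV = 1/√k.
CV = SD/mean = 110/101 = 1.089, hence k = 1/CV² = 0.843.
Then θ = mean/k = 101/0.843 = 120.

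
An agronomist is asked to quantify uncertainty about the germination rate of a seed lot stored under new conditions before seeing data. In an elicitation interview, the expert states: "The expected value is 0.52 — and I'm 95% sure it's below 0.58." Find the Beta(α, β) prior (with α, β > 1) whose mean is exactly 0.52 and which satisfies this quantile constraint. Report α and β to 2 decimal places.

α ≈ 96.70, β ≈ 89.26

With mean 0.52 fixed, write α = 0.52s, β = 0.48s where s = α+β.
Need P(θ < 0.58) = 0.95 under Beta(0.52s, 0.48s). Normal approximation: (q−m)/√(m(1−m)/s) ≈ z_{0.95} = 1.64, so s ≈ 0.52·0.48·(1.64)²/(0.58−0.52)² = 187.6.
At s = 187.6: P(θ<0.58) ≈ 0.951. Adjusting to match 0.95 gives s ≈ 185.96.
So α = 0.52·185.96 ≈ 96.70, β = 0.48·185.96 ≈ 89.26.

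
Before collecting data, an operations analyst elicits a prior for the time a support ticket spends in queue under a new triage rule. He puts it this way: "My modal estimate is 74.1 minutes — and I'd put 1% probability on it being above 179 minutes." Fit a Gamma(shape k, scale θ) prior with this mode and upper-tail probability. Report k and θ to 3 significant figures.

k ≈ 7.08, θ ≈ 12.2

Gamma(k,θ) with k>1 has mode (k−1)θ, so θ = 74.1/(k−1).
Need P(X < 179) = 0.99 with θ tied to k this way. Start at k = 2, θ = 74.1: P(X<179) ≈ 0.695.
Too low — raise k to concentrate. Iterating converges to k ≈ 7.08.
Then θ = 74.1/(7.08−1) ≈ 12.2.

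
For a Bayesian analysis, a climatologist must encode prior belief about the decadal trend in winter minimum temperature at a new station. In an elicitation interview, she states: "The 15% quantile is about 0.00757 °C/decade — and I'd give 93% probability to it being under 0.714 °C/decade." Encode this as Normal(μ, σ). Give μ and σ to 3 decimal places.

μ = 0.299, σ = 0.281

The p-quantile of Normal(μ,σ) is μ + z_p·σ, with z_{0.15} = -1.036 and z_{0.93} = 1.476.
Eliminate σ: μ = (z₂·x₁ − z₁·x₂)/(z₂ − z₁) = (1.476·0.00757 − (-1.036)·0.714)/2.512 = 0.299.
Then σ = (x₂ − x₁)/(z₂ − z₁) = (0.714 − 0.00757)/2.512 = 0.281.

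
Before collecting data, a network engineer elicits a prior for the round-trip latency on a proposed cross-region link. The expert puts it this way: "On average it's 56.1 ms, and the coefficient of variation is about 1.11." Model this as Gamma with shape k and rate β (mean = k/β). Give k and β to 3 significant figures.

For Gamma(k, rate β): mean = k/β, variance = k/β², so CV = 1/√k.
CV = 1.11, hence k = 1/CV² = 0.812.
Then β = k/mean = 0.812/56.1 = 0.0145.

k ≈ 0.812, β ≈ 0.0145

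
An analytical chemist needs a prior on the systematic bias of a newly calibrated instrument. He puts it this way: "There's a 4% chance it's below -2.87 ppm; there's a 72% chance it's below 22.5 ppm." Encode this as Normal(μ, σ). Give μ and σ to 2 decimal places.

The p-quantile of Normal(μ,σ) is μ + z_p·σ, with z_{0.04} = -1.751 and z_{0.72} = 0.5828.
Eliminate σ: μ = (z₂·x₁ − z₁·x₂)/(z₂ − z₁) = (0.5828·-2.87 − (-1.751)·22.5)/2.334 = 16.16.
Then σ = (x₂ − x₁)/(z₂ − z₁) = (22.5 − -2.87)/2.334 = 10.87.

μ = 16.16, σ = 10.87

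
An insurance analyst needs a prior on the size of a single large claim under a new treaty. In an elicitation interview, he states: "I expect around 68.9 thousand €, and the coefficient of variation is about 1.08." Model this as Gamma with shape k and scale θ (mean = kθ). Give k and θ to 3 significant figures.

For Gamma(k, scale θ): mean = kθ, variance = kθ², so CV = 1/√k.
CV = 1.08, hence k = 1/CV² = 0.857.
Then θ = mean/k = 68.9/0.857 = 80.4.

k ≈ 0.857, θ ≈ 80.4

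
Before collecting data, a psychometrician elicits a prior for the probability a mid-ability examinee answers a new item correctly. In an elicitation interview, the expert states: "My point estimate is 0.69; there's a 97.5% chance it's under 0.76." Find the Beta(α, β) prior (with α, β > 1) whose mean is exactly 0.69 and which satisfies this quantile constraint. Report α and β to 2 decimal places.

α ≈ 107.35, β ≈ 48.23

With mean 0.69 fixed, write α = 0.69s, β = 0.31s where s = α+β.
Need P(θ < 0.76) = 0.975 under Beta(0.69s, 0.31s). Normal approximation: (q−m)/√(m(1−m)/s) ≈ z_{0.975} = 1.96, so s ≈ 0.69·0.31·(1.96)²/(0.76−0.69)² = 167.7.
At s = 167.7: P(θ<0.76) ≈ 0.979. Adjusting to match 0.975 gives s ≈ 155.59.
So α = 0.69·155.59 ≈ 107.35, β = 0.31·155.59 ≈ 48.23.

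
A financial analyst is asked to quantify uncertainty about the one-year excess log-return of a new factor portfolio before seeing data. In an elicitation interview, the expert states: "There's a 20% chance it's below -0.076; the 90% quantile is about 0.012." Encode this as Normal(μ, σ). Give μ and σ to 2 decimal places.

For Normal(μ,σ), the p-quantile is μ + z_p·σ. Here z_{0.2} = -0.8416, z_{0.9} = 1.282.
So -0.076 = μ − 0.8416σ and 0.012 = μ + 1.282σ.
Subtracting: σ = (0.012 − -0.076)/(1.282 − (-0.8416)) = 0.04.
Then μ = -0.076 − (-0.8416)·0.04 = -0.04.

μ = -0.04, σ = 0.04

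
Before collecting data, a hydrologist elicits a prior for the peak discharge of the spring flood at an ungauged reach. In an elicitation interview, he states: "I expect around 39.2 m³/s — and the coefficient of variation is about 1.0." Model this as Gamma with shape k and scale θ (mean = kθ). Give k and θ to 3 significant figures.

For Gamma(k, scale θ): mean = kθ, variance = kθ², so CV = 1/√k.
CV = 1.0, hence k = 1/CV² = 1.
Then θ = mean/k = 39.2/1 = 39.2.

k ≈ 1, θ ≈ 39.2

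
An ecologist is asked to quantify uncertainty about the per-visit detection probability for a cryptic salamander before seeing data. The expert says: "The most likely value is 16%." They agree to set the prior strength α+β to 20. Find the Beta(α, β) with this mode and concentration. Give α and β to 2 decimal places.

α = 3.88, β = 16.12

For α,β > 1 the Beta mode is (α−1)/(α+β−2). With α+β = 20, the mode is (α−1)/18.
Set (α−1)/18 = 0.16 → α = 1 + 0.16·18 = 3.88.
β = 20 − α = 16.12.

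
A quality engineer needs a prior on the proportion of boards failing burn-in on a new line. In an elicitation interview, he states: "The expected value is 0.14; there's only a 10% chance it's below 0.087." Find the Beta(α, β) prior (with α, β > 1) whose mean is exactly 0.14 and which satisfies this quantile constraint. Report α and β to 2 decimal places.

With mean 0.14 fixed, write α = 0.14s, β = 0.86s where s = α+β.
Need P(θ < 0.087) = 0.1 under Beta(0.14s, 0.86s). Normal approximation: (q−m)/√(m(1−m)/s) ≈ z_{0.1} = -1.28, so s ≈ 0.14·0.86·(-1.28)²/(0.087−0.14)² = 70.4.
At s = 70.4: P(θ<0.087) ≈ 0.085. Adjusting to match 0.1 gives s ≈ 62.51.
So α = 0.14·62.51 ≈ 8.75, β = 0.86·62.51 ≈ 53.76.

α ≈ 8.75, β ≈ 53.76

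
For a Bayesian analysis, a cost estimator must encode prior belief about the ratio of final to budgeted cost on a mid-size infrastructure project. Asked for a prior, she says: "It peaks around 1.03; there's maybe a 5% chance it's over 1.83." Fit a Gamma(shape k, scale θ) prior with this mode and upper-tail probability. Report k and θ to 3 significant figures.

Gamma(k,θ) with k>1 has mode (k−1)θ, so θ = 1.03/(k−1).
Need P(X < 1.83) = 0.95 with θ tied to k this way. Start at k = 2, θ = 1.03: P(X<1.83) ≈ 0.530.
Too low — raise k to concentrate. Iterating converges to k ≈ 9.44.
Then θ = 1.03/(9.44−1) ≈ 0.122.

k ≈ 9.44, θ ≈ 0.122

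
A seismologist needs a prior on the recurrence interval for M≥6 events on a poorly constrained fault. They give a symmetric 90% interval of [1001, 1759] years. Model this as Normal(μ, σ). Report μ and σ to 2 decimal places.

A symmetric 90% interval runs μ ± z·σ with z = 1.645.
Half-width = 379, so σ = 379/1.645 = 230.42.
μ is the interval midpoint, 1380.00.

μ = 1380.00, σ = 230.42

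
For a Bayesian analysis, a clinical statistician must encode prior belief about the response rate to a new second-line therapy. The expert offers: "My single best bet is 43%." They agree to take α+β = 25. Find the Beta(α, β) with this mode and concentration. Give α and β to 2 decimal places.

α = 10.89, β = 14.11

For α,β > 1 the Beta mode is (α−1)/(α+β−2). With α+β = 25, the mode is (α−1)/23.
Set (α−1)/23 = 0.43 → α = 1 + 0.43·23 = 10.89.
β = 25 − α = 14.11.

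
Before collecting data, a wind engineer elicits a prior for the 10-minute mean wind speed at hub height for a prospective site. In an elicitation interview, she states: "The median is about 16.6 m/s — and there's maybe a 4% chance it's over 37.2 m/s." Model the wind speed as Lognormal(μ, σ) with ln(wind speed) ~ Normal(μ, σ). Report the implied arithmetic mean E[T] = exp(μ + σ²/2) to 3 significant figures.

E[T] ≈ 18.5 m/s

If T ~ Lognormal(μ,σ) then ln T ~ Normal(μ,σ), so the p-quantile of ln T is μ + z_p·σ.
ln(16.6) = 2.809 and ln(37.2) = 3.616; z_{0.5} = 0, z_{0.96} = 1.751.
σ = (3.616 − 2.809)/(1.751 − (0)) = 0.461.
μ = 2.809 − (0)·0.461 = 2.809.
E[T] = exp(μ + σ²/2) = exp(2.809 + 0.1062) = 18.5 m/s.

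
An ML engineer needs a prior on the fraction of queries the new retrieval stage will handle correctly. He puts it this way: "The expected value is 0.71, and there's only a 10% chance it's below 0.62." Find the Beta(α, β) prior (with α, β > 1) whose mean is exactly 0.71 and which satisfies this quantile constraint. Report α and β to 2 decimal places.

α ≈ 30.69, β ≈ 12.54

With mean 0.71 fixed, write α = 0.71s, β = 0.29s where s = α+β.
Need P(θ < 0.62) = 0.1 under Beta(0.71s, 0.29s). Normal approximation: (q−m)/√(m(1−m)/s) ≈ z_{0.1} = -1.28, so s ≈ 0.71·0.29·(-1.28)²/(0.62−0.71)² = 41.7.
At s = 41.7: P(θ<0.62) ≈ 0.104. Adjusting to match 0.1 gives s ≈ 43.23.
So α = 0.71·43.23 ≈ 30.69, β = 0.29·43.23 ≈ 12.54.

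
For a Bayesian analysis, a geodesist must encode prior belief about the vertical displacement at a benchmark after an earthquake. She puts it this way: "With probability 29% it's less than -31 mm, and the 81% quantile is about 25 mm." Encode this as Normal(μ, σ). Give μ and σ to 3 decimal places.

μ = -9.348, σ = 39.126

The p-quantile of Normal(μ,σ) is μ + z_p·σ, with z_{0.29} = -0.5534 and z_{0.81} = 0.8779.
Eliminate σ: μ = (z₂·x₁ − z₁·x₂)/(z₂ − z₁) = (0.8779·-31 − (-0.5534)·25)/1.431 = -9.348.
Then σ = (x₂ − x₁)/(z₂ − z₁) = (25 − -31)/1.431 = 39.126.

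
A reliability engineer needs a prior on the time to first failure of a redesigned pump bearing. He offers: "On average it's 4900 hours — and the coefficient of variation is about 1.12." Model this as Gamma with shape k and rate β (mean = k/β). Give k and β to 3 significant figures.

k ≈ 0.797, β ≈ 0.000163

For Gamma(k, rate β): mean = k/β, variance = k/β², so CV = 1/√k.
CV = 1.12, hence k = 1/CV² = 0.797.
Then β = k/mean = 0.797/4900 = 0.000163.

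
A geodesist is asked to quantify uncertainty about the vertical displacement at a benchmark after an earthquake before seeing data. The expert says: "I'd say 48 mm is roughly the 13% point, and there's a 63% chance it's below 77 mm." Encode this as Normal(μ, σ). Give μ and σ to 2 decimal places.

μ = 70.40, σ = 19.89

The p-quantile of Normal(μ,σ) is μ + z_p·σ, with z_{0.13} = -1.126 and z_{0.63} = 0.3319.
Eliminate σ: μ = (z₂·x₁ − z₁·x₂)/(z₂ − z₁) = (0.3319·48 − (-1.126)·77)/1.458 = 70.40.
Then σ = (x₂ − x₁)/(z₂ − z₁) = (77 − 48)/1.458 = 19.89.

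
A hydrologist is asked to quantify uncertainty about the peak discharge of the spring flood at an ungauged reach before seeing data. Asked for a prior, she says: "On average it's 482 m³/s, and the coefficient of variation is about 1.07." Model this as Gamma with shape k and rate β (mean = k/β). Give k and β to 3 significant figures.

For Gamma(k, rate β): mean = k/β, variance = k/β², so CV = 1/√k.
CV = 1.07, hence k = 1/CV² = 0.873.
Then β = k/mean = 0.873/482 = 0.00181.

k ≈ 0.873, β ≈ 0.00181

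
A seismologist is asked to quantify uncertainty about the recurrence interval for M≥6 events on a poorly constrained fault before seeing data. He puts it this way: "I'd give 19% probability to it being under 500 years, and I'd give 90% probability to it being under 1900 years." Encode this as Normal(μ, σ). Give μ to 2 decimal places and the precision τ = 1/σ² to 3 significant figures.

μ = 1069.15, τ = 2.38e-06

The p-quantile of Normal(μ,σ) is μ + z_p·σ, with z_{0.19} = -0.8779 and z_{0.9} = 1.282.
Eliminate σ: μ = (z₂·x₁ − z₁·x₂)/(z₂ − z₁) = (1.282·500 − (-0.8779)·1900)/2.159 = 1069.15.
Then σ = (x₂ − x₁)/(z₂ − z₁) = (1900 − 500)/2.159 = 648.31.
Precision τ = 1/σ² = 1/648.3² = 2.38e-06.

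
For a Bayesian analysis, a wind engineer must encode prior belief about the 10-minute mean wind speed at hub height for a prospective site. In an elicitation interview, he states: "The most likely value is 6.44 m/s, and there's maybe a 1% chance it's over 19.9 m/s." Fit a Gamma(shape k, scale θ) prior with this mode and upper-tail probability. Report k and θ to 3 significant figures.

k ≈ 4.51, θ ≈ 1.83

Gamma(k,θ) with k>1 has mode (k−1)θ, so θ = 6.44/(k−1).
Need P(X < 19.9) = 0.99 with θ tied to k this way. Start at k = 2, θ = 6.44: P(X<19.9) ≈ 0.814.
Too low — raise k to concentrate. Iterating converges to k ≈ 4.51.
Then θ = 6.44/(4.51−1) ≈ 1.83.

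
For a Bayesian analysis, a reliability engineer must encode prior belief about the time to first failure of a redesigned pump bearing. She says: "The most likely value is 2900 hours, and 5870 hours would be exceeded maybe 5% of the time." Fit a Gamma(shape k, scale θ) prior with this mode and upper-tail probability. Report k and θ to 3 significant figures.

Gamma(k,θ) with k>1 has mode (k−1)θ, so θ = 2900/(k−1).
Need P(X < 5870) = 0.95 with θ tied to k this way. Start at k = 2, θ = 2900: P(X<5870) ≈ 0.600.
Too low — raise k to concentrate. Iterating converges to k ≈ 6.57.
Then θ = 2900/(6.57−1) ≈ 521.

k ≈ 6.57, θ ≈ 521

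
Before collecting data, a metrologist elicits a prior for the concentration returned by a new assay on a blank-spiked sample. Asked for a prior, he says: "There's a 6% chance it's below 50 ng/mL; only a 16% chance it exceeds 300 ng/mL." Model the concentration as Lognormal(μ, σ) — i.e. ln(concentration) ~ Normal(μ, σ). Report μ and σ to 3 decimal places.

If T ~ Lognormal(μ,σ) then ln T ~ Normal(μ,σ), so the p-quantile of ln T is μ + z_p·σ.
ln(50) = 3.912 and ln(300) = 5.704; z_{0.06} = -1.555, z_{0.84} = 0.9945.
σ = (5.704 − 3.912)/(0.9945 − (-1.555)) = 0.703.
μ = 3.912 − (-1.555)·0.703 = 5.005.

μ ≈ 5.005, σ ≈ 0.703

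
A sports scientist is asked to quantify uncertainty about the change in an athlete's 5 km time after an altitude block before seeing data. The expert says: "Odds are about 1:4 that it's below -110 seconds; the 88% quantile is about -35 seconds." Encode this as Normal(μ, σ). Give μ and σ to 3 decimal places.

μ = -78.699, σ = 37.191

For Normal(μ,σ), the p-quantile is μ + z_p·σ. Here z_{0.2} = -0.8416, z_{0.88} = 1.175.
So -110 = μ − 0.8416σ and -35 = μ + 1.175σ.
Subtracting: σ = (-35 − -110)/(1.175 − (-0.8416)) = 37.191.
Then μ = -110 − (-0.8416)·37.191 = -78.699.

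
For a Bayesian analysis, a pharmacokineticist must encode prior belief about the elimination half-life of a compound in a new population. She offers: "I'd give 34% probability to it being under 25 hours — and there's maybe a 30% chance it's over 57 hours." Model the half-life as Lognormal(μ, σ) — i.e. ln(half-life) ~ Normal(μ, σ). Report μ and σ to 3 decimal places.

μ ≈ 3.582, σ ≈ 0.880

If T ~ Lognormal(μ,σ) then ln T ~ Normal(μ,σ), so the p-quantile of ln T is μ + z_p·σ.
ln(25) = 3.219 and ln(57) = 4.043; z_{0.34} = -0.4125, z_{0.7} = 0.5244.
σ = (4.043 − 3.219)/(0.5244 − (-0.4125)) = 0.880.
μ = 3.219 − (-0.4125)·0.880 = 3.582.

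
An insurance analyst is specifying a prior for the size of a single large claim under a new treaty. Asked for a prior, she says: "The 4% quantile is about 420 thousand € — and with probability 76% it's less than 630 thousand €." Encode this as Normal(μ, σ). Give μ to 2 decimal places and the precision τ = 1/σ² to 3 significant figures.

μ = 569.63, τ = 0.000137

The p-quantile of Normal(μ,σ) is μ + z_p·σ, with z_{0.04} = -1.751 and z_{0.76} = 0.7063.
Eliminate σ: μ = (z₂·x₁ − z₁·x₂)/(z₂ − z₁) = (0.7063·420 − (-1.751)·630)/2.457 = 569.63.
Then σ = (x₂ − x₁)/(z₂ − z₁) = (630 − 420)/2.457 = 85.47.
Precision τ = 1/σ² = 1/85.47² = 0.000137.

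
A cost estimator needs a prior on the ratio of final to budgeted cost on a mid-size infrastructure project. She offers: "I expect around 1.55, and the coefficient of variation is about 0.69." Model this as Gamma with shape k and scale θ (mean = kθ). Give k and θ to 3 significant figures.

k ≈ 2.1, θ ≈ 0.738

For Gamma(k, scale θ): mean = kθ, variance = kθ², so CV = 1/√k.
CV = 0.69, hence k = 1/CV² = 2.1.
Then θ = mean/k = 1.55/2.1 = 0.738.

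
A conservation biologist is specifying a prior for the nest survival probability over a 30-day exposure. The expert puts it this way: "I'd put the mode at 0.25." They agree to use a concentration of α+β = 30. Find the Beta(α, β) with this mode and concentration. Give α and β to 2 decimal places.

α = 8.00, β = 22.00

For α,β > 1 the Beta mode is (α−1)/(α+β−2). With α+β = 30, the mode is (α−1)/28.
Set (α−1)/28 = 0.25 → α = 1 + 0.25·28 = 8.00.
β = 30 − α = 22.00.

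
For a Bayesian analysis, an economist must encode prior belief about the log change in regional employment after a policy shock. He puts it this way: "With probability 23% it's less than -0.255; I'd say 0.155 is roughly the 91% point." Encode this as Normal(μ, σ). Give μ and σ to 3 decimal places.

For Normal(μ,σ), the p-quantile is μ + z_p·σ. Here z_{0.23} = -0.7388, z_{0.91} = 1.341.
So -0.255 = μ − 0.7388σ and 0.155 = μ + 1.341σ.
Subtracting: σ = (0.155 − -0.255)/(1.341 − (-0.7388)) = 0.197.
Then μ = -0.255 − (-0.7388)·0.197 = -0.109.

μ = -0.109, σ = 0.197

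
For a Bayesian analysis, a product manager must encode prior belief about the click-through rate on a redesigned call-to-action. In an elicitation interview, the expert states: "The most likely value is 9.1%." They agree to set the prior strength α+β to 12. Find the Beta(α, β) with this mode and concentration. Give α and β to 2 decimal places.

α = 1.91, β = 10.09

For α,β > 1 the Beta mode is (α−1)/(α+β−2). With α+β = 12, the mode is (α−1)/10.
Set (α−1)/10 = 0.091 → α = 1 + 0.091·10 = 1.91.
β = 12 − α = 10.09.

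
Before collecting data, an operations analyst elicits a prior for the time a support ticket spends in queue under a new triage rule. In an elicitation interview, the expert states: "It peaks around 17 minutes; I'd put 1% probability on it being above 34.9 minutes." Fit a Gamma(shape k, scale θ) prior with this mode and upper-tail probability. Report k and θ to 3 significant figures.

k ≈ 10.4, θ ≈ 1.8

Gamma(k,θ) with k>1 has mode (k−1)θ, so θ = 17/(k−1).
Need P(X < 34.9) = 0.99 with θ tied to k this way. Start at k = 2, θ = 17: P(X<34.9) ≈ 0.608.
Too low — raise k to concentrate. Iterating converges to k ≈ 10.4.
Then θ = 17/(10.4−1) ≈ 1.8.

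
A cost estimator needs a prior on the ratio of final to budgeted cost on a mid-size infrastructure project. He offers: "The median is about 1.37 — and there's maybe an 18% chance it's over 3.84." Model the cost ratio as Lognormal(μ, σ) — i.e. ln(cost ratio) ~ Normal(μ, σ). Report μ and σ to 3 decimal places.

μ ≈ 0.315, σ ≈ 1.126

If T ~ Lognormal(μ,σ) then ln T ~ Normal(μ,σ), so the p-quantile of ln T is μ + z_p·σ.
ln(1.37) = 0.3148 and ln(3.84) = 1.345; z_{0.5} = 0, z_{0.82} = 0.9154.
σ = (1.345 − 0.3148)/(0.9154 − (0)) = 1.126.
μ = 0.3148 − (0)·1.126 = 0.315.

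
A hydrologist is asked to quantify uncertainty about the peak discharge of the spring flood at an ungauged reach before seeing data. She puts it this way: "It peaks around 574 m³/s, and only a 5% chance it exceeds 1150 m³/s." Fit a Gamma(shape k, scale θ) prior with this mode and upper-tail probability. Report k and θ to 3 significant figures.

k ≈ 6.74, θ ≈ 100

Gamma(k,θ) with k>1 has mode (k−1)θ, so θ = 574/(k−1).
Need P(X < 1150) = 0.95 with θ tied to k this way. Start at k = 2, θ = 574: P(X<1150) ≈ 0.595.
Too low — raise k to concentrate. Iterating converges to k ≈ 6.74.
Then θ = 574/(6.74−1) ≈ 100.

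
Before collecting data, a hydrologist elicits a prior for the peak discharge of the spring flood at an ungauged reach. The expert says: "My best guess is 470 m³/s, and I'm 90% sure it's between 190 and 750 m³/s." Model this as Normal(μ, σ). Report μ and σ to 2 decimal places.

A symmetric 90% interval runs μ ± z·σ with z = 1.645.
Half-width = 280, so σ = 280/1.645 = 170.23.
μ is the stated best guess, 470.00.

μ = 470.00, σ = 170.23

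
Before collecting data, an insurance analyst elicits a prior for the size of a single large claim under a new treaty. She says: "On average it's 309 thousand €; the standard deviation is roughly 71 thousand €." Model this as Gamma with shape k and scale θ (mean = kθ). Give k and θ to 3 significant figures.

For Gamma(k, scale θ): mean = kθ, variance = kθ², so CV = 1/√k.
CV = SD/mean = 71/309 = 0.2298, hence k = 1/CV² = 18.9.
Then θ = mean/k = 309/18.9 = 16.3.

k ≈ 18.9, θ ≈ 16.3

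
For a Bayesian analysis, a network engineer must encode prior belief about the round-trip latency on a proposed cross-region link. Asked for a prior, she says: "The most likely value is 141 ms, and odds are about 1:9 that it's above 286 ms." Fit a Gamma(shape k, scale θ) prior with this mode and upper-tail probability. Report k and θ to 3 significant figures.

k ≈ 4.84, θ ≈ 36.8

Gamma(k,θ) with k>1 has mode (k−1)θ, so θ = 141/(k−1).
Need P(X < 286) = 0.9 with θ tied to k this way. Start at k = 2, θ = 141: P(X<286) ≈ 0.602.
Too low — raise k to concentrate. Iterating converges to k ≈ 4.84.
Then θ = 141/(4.84−1) ≈ 36.8.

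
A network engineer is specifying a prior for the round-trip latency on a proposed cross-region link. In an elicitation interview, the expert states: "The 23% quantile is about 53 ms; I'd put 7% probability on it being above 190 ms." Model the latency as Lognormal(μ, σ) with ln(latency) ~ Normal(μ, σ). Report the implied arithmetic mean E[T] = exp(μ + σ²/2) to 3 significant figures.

If T ~ Lognormal(μ,σ) then ln T ~ Normal(μ,σ), so the p-quantile of ln T is μ + z_p·σ.
ln(53) = 3.97 and ln(190) = 5.247; z_{0.23} = -0.7388, z_{0.93} = 1.476.
σ = (5.247 − 3.97)/(1.476 − (-0.7388)) = 0.576.
μ = 3.97 − (-0.7388)·0.576 = 4.396.
E[T] = exp(μ + σ²/2) = exp(4.396 + 0.1662) = 95.8 ms.

E[T] ≈ 95.8 ms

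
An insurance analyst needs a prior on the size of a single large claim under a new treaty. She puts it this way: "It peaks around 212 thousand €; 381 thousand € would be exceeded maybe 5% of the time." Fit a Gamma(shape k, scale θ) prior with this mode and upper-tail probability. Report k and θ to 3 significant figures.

k ≈ 9.11, θ ≈ 26.1

Gamma(k,θ) with k>1 has mode (k−1)θ, so θ = 212/(k−1).
Need P(X < 381) = 0.95 with θ tied to k this way. Start at k = 2, θ = 212: P(X<381) ≈ 0.536.
Too low — raise k to concentrate. Iterating converges to k ≈ 9.11.
Then θ = 212/(9.11−1) ≈ 26.1.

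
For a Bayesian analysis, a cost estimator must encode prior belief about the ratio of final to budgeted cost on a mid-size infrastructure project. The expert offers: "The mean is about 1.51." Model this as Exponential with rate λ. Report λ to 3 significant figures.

λ ≈ 0.662

Exponential mean = 1/λ, so λ = 1/1.51 = 0.662.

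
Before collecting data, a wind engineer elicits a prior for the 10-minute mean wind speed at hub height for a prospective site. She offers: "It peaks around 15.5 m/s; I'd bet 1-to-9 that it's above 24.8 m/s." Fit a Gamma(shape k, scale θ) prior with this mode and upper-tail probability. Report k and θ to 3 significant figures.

k ≈ 9.5, θ ≈ 1.82

Gamma(k,θ) with k>1 has mode (k−1)θ, so θ = 15.5/(k−1).
Need P(X < 24.8) = 0.9 with θ tied to k this way. Start at k = 2, θ = 15.5: P(X<24.8) ≈ 0.475.
Too low — raise k to concentrate. Iterating converges to k ≈ 9.5.
Then θ = 15.5/(9.5−1) ≈ 1.82.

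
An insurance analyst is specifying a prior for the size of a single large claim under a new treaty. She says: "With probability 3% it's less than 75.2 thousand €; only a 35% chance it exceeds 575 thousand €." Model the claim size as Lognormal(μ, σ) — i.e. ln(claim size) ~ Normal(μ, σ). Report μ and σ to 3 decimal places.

If T ~ Lognormal(μ,σ) then ln T ~ Normal(μ,σ), so the p-quantile of ln T is μ + z_p·σ.
ln(75.2) = 4.32 and ln(575) = 6.354; z_{0.03} = -1.881, z_{0.65} = 0.3853.
σ = (6.354 − 4.32)/(0.3853 − (-1.881)) = 0.898.
μ = 4.32 − (-1.881)·0.898 = 6.008.

μ ≈ 6.008, σ ≈ 0.898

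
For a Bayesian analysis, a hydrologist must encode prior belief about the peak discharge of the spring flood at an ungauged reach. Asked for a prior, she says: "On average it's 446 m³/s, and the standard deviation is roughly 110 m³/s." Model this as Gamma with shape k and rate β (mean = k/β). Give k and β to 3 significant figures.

k ≈ 16.4, β ≈ 0.0369

For Gamma(k, rate β): mean = k/β, variance = k/β², so CV = 1/√k.
CV = SD/mean = 110/446 = 0.2466, hence k = 1/CV² = 16.4.
Then β = k/mean = 16.4/446 = 0.0369.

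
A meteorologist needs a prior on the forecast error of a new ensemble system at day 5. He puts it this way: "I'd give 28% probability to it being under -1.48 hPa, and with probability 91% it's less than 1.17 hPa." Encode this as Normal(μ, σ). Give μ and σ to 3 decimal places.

μ = -0.677, σ = 1.378

The p-quantile of Normal(μ,σ) is μ + z_p·σ, with z_{0.28} = -0.5828 and z_{0.91} = 1.341.
Eliminate σ: μ = (z₂·x₁ − z₁·x₂)/(z₂ − z₁) = (1.341·-1.48 − (-0.5828)·1.17)/1.924 = -0.677.
Then σ = (x₂ − x₁)/(z₂ − z₁) = (1.17 − -1.48)/1.924 = 1.378.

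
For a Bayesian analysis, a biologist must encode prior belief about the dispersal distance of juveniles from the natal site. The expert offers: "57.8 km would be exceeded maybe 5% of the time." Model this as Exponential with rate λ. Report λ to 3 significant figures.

P(T > 57.8) = e^(−λ·57.8) = 0.05, so λ = −ln(0.05)/57.8 = 0.0518.

λ ≈ 0.0518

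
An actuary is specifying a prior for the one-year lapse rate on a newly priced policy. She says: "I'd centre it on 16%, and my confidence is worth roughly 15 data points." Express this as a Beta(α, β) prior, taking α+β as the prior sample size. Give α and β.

α = 2.4, β = 12.6

Under the effective-sample-size interpretation, Beta(α, β) has prior mean α/(α+β) and prior sample size α+β.
So α+β = 15 and α/(α+β) = 0.16, giving α = 0.16·15 = 2.4 and β = 15 − 2.4 = 12.6.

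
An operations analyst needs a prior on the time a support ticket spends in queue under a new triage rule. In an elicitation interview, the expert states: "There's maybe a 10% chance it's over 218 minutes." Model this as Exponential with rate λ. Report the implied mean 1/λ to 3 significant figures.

mean ≈ 94.7 minutes

P(T > 218.0) = e^(−λ·218.0) = 0.1, so λ = −ln(0.1)/218.0 = 0.0106.
Mean = 1/λ = 94.7 minutes.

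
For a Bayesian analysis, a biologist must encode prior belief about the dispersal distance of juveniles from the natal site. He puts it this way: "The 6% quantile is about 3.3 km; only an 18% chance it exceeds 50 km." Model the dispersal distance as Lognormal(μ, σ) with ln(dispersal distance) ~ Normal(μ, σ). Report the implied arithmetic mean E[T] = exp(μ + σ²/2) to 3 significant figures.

E[T] ≈ 33.5 km

If T ~ Lognormal(μ,σ) then ln T ~ Normal(μ,σ), so the p-quantile of ln T is μ + z_p·σ.
ln(3.3) = 1.194 and ln(50) = 3.912; z_{0.06} = -1.555, z_{0.82} = 0.9154.
σ = (3.912 − 1.194)/(0.9154 − (-1.555)) = 1.100.
μ = 1.194 − (-1.555)·1.100 = 2.905.
E[T] = exp(μ + σ²/2) = exp(2.905 + 0.6054) = 33.5 km.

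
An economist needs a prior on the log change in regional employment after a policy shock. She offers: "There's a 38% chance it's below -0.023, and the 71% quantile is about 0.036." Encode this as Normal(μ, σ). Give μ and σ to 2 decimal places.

For Normal(μ,σ), the p-quantile is μ + z_p·σ. Here z_{0.38} = -0.3055, z_{0.71} = 0.5534.
So -0.023 = μ − 0.3055σ and 0.036 = μ + 0.5534σ.
Subtracting: σ = (0.036 − -0.023)/(0.5534 − (-0.3055)) = 0.07.
Then μ = -0.023 − (-0.3055)·0.07 = -0.00.

μ = -0.00, σ = 0.07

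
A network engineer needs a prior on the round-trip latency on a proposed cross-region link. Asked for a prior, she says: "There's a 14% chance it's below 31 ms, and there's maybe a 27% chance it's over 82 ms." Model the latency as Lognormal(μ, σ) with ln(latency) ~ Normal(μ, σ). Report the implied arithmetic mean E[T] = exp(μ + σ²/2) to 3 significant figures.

If T ~ Lognormal(μ,σ) then ln T ~ Normal(μ,σ), so the p-quantile of ln T is μ + z_p·σ.
ln(31) = 3.434 and ln(82) = 4.407; z_{0.14} = -1.08, z_{0.73} = 0.6128.
σ = (4.407 − 3.434)/(0.6128 − (-1.08)) = 0.575.
μ = 3.434 − (-1.08)·0.575 = 4.055.
E[T] = exp(μ + σ²/2) = exp(4.055 + 0.1650) = 68 ms.

E[T] ≈ 68 ms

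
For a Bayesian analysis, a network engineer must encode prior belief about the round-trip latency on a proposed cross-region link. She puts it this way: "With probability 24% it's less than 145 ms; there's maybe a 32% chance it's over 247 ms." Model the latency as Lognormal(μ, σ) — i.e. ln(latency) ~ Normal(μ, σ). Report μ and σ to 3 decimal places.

If T ~ Lognormal(μ,σ) then ln T ~ Normal(μ,σ), so the p-quantile of ln T is μ + z_p·σ.
ln(145) = 4.977 and ln(247) = 5.509; z_{0.24} = -0.7063, z_{0.68} = 0.4677.
σ = (5.509 − 4.977)/(0.4677 − (-0.7063)) = 0.454.
μ = 4.977 − (-0.7063)·0.454 = 5.297.

μ ≈ 5.297, σ ≈ 0.454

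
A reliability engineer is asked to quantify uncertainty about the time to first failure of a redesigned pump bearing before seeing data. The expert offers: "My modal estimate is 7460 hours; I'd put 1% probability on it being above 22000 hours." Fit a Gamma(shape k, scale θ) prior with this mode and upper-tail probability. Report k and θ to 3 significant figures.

k ≈ 4.86, θ ≈ 1930

Gamma(k,θ) with k>1 has mode (k−1)θ, so θ = 7460/(k−1).
Need P(X < 22000) = 0.99 with θ tied to k this way. Start at k = 2, θ = 7460: P(X<22000) ≈ 0.793.
Too low — raise k to concentrate. Iterating converges to k ≈ 4.86.
Then θ = 7460/(4.86−1) ≈ 1930.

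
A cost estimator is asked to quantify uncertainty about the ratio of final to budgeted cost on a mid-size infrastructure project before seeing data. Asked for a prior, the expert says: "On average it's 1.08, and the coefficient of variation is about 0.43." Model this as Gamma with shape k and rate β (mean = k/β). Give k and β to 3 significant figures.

For Gamma(k, rate β): mean = k/β, variance = k/β², so CV = 1/√k.
CV = 0.43, hence k = 1/CV² = 5.41.
Then β = k/mean = 5.41/1.08 = 5.01.

k ≈ 5.41, β ≈ 5.01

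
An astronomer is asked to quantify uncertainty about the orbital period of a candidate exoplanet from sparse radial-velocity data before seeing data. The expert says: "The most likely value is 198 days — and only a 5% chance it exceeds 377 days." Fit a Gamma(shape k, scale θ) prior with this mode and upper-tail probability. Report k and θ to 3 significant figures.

k ≈ 7.7, θ ≈ 29.5

Gamma(k,θ) with k>1 has mode (k−1)θ, so θ = 198/(k−1).
Need P(X < 377) = 0.95 with θ tied to k this way. Start at k = 2, θ = 198: P(X<377) ≈ 0.567.
Too low — raise k to concentrate. Iterating converges to k ≈ 7.7.
Then θ = 198/(7.7−1) ≈ 29.5.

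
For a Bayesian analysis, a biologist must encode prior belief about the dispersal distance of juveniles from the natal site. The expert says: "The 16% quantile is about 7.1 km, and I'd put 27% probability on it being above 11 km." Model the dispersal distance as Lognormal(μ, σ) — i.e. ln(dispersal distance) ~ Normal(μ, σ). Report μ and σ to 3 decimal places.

μ ≈ 2.231, σ ≈ 0.272

If T ~ Lognormal(μ,σ) then ln T ~ Normal(μ,σ), so the p-quantile of ln T is μ + z_p·σ.
ln(7.1) = 1.96 and ln(11) = 2.398; z_{0.16} = -0.9945, z_{0.73} = 0.6128.
σ = (2.398 − 1.96)/(0.6128 − (-0.9945)) = 0.272.
μ = 1.96 − (-0.9945)·0.272 = 2.231.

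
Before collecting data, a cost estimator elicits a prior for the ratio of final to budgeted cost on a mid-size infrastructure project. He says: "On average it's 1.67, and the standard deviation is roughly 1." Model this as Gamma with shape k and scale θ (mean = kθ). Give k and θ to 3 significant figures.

k ≈ 2.79, θ ≈ 0.599

For Gamma(k, scale θ): mean = kθ, variance = kθ², so CV = 1/√k.
CV = SD/mean = 1/1.67 = 0.5988, hence k = 1/CV² = 2.79.
Then θ = mean/k = 1.67/2.79 = 0.599.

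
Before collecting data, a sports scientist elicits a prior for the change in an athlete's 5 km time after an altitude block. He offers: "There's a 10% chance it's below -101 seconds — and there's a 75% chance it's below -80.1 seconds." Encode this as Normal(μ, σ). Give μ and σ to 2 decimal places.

μ = -87.31, σ = 10.68

For Normal(μ,σ), the p-quantile is μ + z_p·σ. Here z_{0.1} = -1.282, z_{0.75} = 0.6745.
So -101 = μ − 1.282σ and -80.1 = μ + 0.6745σ.
Subtracting: σ = (-80.1 − -101)/(0.6745 − (-1.282)) = 10.68.
Then μ = -101 − (-1.282)·10.68 = -87.31.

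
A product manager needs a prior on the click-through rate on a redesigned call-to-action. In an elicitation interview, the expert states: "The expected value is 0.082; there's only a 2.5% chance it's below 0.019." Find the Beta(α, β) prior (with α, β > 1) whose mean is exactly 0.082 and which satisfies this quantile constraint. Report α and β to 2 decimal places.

With mean 0.082 fixed, write α = 0.082s, β = 0.918s where s = α+β.
Need P(θ < 0.019) = 0.025 under Beta(0.082s, 0.918s). Normal approximation: (q−m)/√(m(1−m)/s) ≈ z_{0.025} = -1.96, so s ≈ 0.082·0.918·(-1.96)²/(0.019−0.082)² = 72.9.
At s = 72.9: P(θ<0.019) ≈ 0.003. Adjusting to match 0.025 gives s ≈ 39.10.
So α = 0.082·39.10 ≈ 3.21, β = 0.918·39.10 ≈ 35.89.

α ≈ 3.21, β ≈ 35.89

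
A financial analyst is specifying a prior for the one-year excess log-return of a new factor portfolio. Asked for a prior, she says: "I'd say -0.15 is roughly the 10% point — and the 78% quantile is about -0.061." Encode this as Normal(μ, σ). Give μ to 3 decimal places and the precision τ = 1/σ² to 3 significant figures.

μ = -0.094, τ = 532

The p-quantile of Normal(μ,σ) is μ + z_p·σ, with z_{0.1} = -1.282 and z_{0.78} = 0.7722.
Eliminate σ: μ = (z₂·x₁ − z₁·x₂)/(z₂ − z₁) = (0.7722·-0.15 − (-1.282)·-0.061)/2.054 = -0.094.
Then σ = (x₂ − x₁)/(z₂ − z₁) = (-0.061 − -0.15)/2.054 = 0.043.
Precision τ = 1/σ² = 1/0.04334² = 532.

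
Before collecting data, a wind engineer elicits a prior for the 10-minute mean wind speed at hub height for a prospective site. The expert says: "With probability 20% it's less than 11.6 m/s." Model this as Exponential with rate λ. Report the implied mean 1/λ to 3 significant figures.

mean ≈ 52 m/s

P(T < 11.6) = 1 − e^(−λ·11.6) = 0.2, so λ = −ln(1−0.2)/11.6 = −ln(0.8)/11.6 = 0.0192.
Mean = 1/λ = 52 m/s.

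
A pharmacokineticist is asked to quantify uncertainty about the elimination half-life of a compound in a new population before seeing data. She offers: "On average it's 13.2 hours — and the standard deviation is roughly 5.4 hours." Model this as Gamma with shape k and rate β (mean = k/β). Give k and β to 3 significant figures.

For Gamma(k, rate β): mean = k/β, variance = k/β², so CV = 1/√k.
CV = SD/mean = 5.4/13.2 = 0.4091, hence k = 1/CV² = 5.98.
Then β = k/mean = 5.98/13.2 = 0.453.

k ≈ 5.98, β ≈ 0.453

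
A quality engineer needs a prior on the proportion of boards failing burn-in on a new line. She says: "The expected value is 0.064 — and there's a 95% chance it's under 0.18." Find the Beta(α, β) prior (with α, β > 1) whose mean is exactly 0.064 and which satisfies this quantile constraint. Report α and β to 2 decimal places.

α ≈ 1.09, β ≈ 15.88

With mean 0.064 fixed, write α = 0.064s, β = 0.936s where s = α+β.
Need P(θ < 0.18) = 0.95 under Beta(0.064s, 0.936s). Normal approximation: (q−m)/√(m(1−m)/s) ≈ z_{0.95} = 1.64, so s ≈ 0.064·0.936·(1.64)²/(0.18−0.064)² = 12.0.
At s = 12.0: P(θ<0.18) ≈ 0.930. Adjusting to match 0.95 gives s ≈ 16.97.
So α = 0.064·16.97 ≈ 1.09, β = 0.936·16.97 ≈ 15.88.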